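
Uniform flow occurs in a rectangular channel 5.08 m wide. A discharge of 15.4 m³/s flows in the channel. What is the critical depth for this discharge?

For a rectangular channel, critical depth y_c = (q²/g)^(1/3) where q = Q/b = 15.4/5.08 = 3.031 m²/s.
So y_c = (3.031²/9.81)^(1/3) = 0.978 m.

y_c = 0.978 m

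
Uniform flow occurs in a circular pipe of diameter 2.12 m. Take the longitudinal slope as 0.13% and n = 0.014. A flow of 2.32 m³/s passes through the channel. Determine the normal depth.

Manning's equation rearranged: A R^(2/3) = nQ / (1·√S) = 0.014 × 2.32 / (√0.0013) = 0.9008.
At y = 1.1 m: A R^(2/3) = 1.23 — high.
At y = 0.919 m: A R^(2/3) = 0.901 — close enough.

y_n = 0.919 m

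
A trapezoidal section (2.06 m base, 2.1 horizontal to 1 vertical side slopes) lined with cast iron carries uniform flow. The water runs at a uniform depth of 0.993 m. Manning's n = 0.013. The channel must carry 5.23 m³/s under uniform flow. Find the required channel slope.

With bottom width b = 2.06 m and side slope z = 2.1: A = (b + zy)y = (2.06 + 2.1×0.993)×0.993 = 4.116 m²; P = b + 2y√(1+z²) = 2.06 + 2×0.993×2.326 = 6.679 m.
Hydraulic radius R = A/P = 4.116/6.679 = 0.6163 m.
From Manning's equation, S = [nQ / (1 A R^(2/3))]² = [0.013 × 5.23 / (1 × 4.116 × 0.6163^(2/3))]² = 0.00052.

S = 0.00052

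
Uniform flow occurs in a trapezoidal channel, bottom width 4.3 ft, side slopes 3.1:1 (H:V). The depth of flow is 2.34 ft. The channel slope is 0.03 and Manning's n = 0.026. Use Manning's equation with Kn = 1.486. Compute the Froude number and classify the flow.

With bottom width b = 4.3 ft and side slope z = 3.1: A = (b + zy)y = (4.3 + 3.1×2.34)×2.34 = 27.04 ft²; P = b + 2y√(1+z²) = 4.3 + 2×2.34×3.257 = 19.54 ft.
Hydraulic radius R = A/P = 27.04/19.54 = 1.383 ft.
V = (1.486/n) R^(2/3) √S = (1.486/0.026) × 1.383^(2/3) × √0.03 = 12.29 ft/s. Hydraulic depth D_h = A/T = 27.04/18.81 = 1.437 ft.
Froude number Fr = V/√(g·D_h) = 12.29/√(32.2×1.437) = 1.81, which is greater than 1, so the flow is supercritical.

supercritical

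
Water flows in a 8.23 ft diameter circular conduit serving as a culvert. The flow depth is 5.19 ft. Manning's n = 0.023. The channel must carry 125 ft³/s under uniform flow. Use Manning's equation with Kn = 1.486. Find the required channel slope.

For a circular section of diameter D = 8.23 ft at depth y = 5.19 ft, the central angle is θ = 2 arccos(1 − 2y/D) = 3.67 rad. Then A = (D²/8)(θ − sin θ) = 35.34 ft² and P = Dθ/2 = 15.1 ft.
Hydraulic radius R = A/P = 35.34/15.1 = 2.34 ft.
From Manning's equation, S = [nQ / (1.486 A R^(2/3))]² = [0.023 × 125 / (1.486 × 35.34 × 2.34^(2/3))]² = 0.000964.

S = 0.000964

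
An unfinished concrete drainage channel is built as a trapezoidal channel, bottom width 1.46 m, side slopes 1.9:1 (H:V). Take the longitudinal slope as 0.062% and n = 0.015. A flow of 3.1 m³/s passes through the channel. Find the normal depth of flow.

y_n = 0.897 m

Manning's equation rearranged: A R^(2/3) = nQ / (1·√S) = 0.015 × 3.1 / (√0.00062) = 1.867.
Trying y = 1.04 m: A R^(2/3) = 2.551 — over.
Trying y = 0.688 m: A R^(2/3) = 1.087 — short.
Trying y = 0.897 m: A R^(2/3) = 1.869 — ≈ 1.867.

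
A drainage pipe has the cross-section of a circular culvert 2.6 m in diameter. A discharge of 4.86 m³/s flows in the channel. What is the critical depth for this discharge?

At critical depth, Q² T / (g A³) = 1, i.e. A³/T = Q²/g = 4.86²/9.81 = 2.408.
Try y = 1.18 m: A³/T = 4.969 — too large.
Try y = 0.708 m: A³/T = 0.6927 — too small.
Try y = 0.977 m: A³/T = 2.408 — close enough.

y_c = 0.977 m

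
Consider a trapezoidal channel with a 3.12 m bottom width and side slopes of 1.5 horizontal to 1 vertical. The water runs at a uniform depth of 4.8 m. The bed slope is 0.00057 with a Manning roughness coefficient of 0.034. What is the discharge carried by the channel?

With bottom width b = 3.12 m and side slope z = 1.5: A = (b + zy)y = (3.12 + 1.5×4.8)×4.8 = 49.54 m²; P = b + 2y√(1+z²) = 3.12 + 2×4.8×1.803 = 20.43 m.
Hydraulic radius R = A/P = 49.54/20.43 = 2.425 m.
Manning's equation: Q = (1/n) A R^(2/3) S^(1/2) = (1/0.034) × 49.54 × 2.425^(2/3) × 0.00057^(1/2) = 62.8 m³/s.

Q = 62.8 m³/s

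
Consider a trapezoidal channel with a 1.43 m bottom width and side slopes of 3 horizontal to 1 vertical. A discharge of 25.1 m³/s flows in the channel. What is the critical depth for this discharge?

At critical depth, Q² T / (g A³) = 1, i.e. A³/T = Q²/g = 25.1²/9.81 = 64.22.
Try y = 1.13 m: A³/T = 19.68 — too small.
Try y = 1.78 m: A³/T = 144.5 — too large.
Try y = 1.48 m: A³/T = 63.6 — ≈ 64.22.

y_c = 1.48 m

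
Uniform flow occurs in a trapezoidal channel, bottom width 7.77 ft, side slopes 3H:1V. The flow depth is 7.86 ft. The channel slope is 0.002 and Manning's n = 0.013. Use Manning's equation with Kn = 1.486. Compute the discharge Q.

With bottom width b = 7.77 ft and side slope z = 3: A = (b + zy)y = (7.77 + 3×7.86)×7.86 = 246.4 ft²; P = b + 2y√(1+z²) = 7.77 + 2×7.86×3.162 = 57.48 ft.
Hydraulic radius R = A/P = 246.4/57.48 = 4.287 ft.
Manning's equation: Q = (1.486/n) A R^(2/3) S^(1/2) = (1.486/0.013) × 246.4 × 4.287^(2/3) × 0.002^(1/2) = 3320 ft³/s.

Q = 3320 ft³/s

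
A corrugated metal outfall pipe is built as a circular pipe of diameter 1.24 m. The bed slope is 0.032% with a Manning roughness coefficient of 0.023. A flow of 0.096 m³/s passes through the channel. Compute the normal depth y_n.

y_n = 0.398 m

Manning's equation rearranged: A R^(2/3) = nQ / (1·√S) = 0.023 × 0.096 / (√0.00032) = 0.1234.
At y = 0.313 m: A R^(2/3) = 0.07723 — low.
At y = 0.506 m: A R^(2/3) = 0.1933 — high.
At y = 0.398 m: A R^(2/3) = 0.1234 — close enough.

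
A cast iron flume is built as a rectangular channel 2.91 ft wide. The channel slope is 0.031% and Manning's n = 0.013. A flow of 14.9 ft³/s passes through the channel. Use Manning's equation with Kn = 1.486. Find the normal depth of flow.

Manning's equation rearranged: A R^(2/3) = nQ / (1.486·√S) = 0.013 × 14.9 / (1.486 × √0.00031) = 7.403.
At y = 2.31 ft: A R^(2/3) = 6.232 — low.
At y = 2.98 ft: A R^(2/3) = 8.542 — high.
At y = 2.65 ft: A R^(2/3) = 7.396 — ≈ 7.403.

y_n = 2.65 ft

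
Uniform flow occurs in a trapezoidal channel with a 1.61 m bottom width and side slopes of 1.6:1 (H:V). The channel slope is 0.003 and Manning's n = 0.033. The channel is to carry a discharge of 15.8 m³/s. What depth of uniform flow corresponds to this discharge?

Manning's equation rearranged: A R^(2/3) = nQ / (1·√S) = 0.033 × 15.8 / (√0.003) = 9.519.
At y = 2.44 m: A R^(2/3) = 15.56 — high.
At y = 1.7 m: A R^(2/3) = 6.949 — low.
At y = 1.96 m: A R^(2/3) = 9.505 — ≈ 9.519.

y_n = 1.96 m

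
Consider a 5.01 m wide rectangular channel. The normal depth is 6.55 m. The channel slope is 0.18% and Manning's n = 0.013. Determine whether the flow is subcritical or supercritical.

Flow area A = b·y = 5.01 × 6.55 = 32.82 m². Wetted perimeter P = b + 2y = 5.01 + 2×6.55 = 18.11 m.
Hydraulic radius R = A/P = 32.82/18.11 = 1.812 m.
V = (1/n) R^(2/3) √S = (1/0.013) × 1.812^(2/3) × √0.0018 = 4.851 m/s. Hydraulic depth D_h = A/T = 32.82/5.01 = 6.55 m.
Froude number Fr = V/√(g·D_h) = 4.851/√(9.81×6.55) = 0.605, which is less than 1, so the flow is subcritical.

subcritical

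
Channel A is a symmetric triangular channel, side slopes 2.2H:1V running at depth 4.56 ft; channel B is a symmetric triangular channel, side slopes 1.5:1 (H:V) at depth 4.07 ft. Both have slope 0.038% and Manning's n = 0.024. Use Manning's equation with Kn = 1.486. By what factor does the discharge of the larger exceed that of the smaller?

Channel A: For a triangular section with side slope z = 2.2: A = zy² = 2.2×4.56² = 45.75 ft²; P = 2y√(1+z²) = 2×4.56×2.417 = 22.04 ft. Hydraulic radius R = A/P = 45.75/22.04 = 2.076 ft. Q_A = (1.486/0.024)·45.75·2.076^(2/3)·√0.00038 = 89.84 ft³/s.
Channel B: For a triangular section with side slope z = 1.5: A = zy² = 1.5×4.07² = 24.85 ft²; P = 2y√(1+z²) = 2×4.07×1.803 = 14.67 ft. Hydraulic radius R = A/P = 24.85/14.67 = 1.693 ft. Q_B = (1.486/0.024)·24.85·1.693^(2/3)·√0.00038 = 42.6 ft³/s.
The larger discharge is 89.84 ft³/s and the smaller is 42.6 ft³/s; the ratio is 2.11.

2.11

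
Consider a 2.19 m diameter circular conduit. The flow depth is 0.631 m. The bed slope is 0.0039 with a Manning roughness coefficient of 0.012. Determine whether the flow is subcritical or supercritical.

For a circular section of diameter D = 2.19 m at depth y = 0.631 m, the central angle is θ = 2 arccos(1 − 2y/D) = 2.266 rad. Then A = (D²/8)(θ − sin θ) = 0.8986 m² and P = Dθ/2 = 2.482 m.
Hydraulic radius R = A/P = 0.8986/2.482 = 0.3621 m.
V = (1/n) R^(2/3) √S = (1/0.012) × 0.3621^(2/3) × √0.0039 = 2.644 m/s. Hydraulic depth D_h = A/T = 0.8986/1.984 = 0.453 m.
Froude number Fr = V/√(g·D_h) = 2.644/√(9.81×0.453) = 1.25, which is greater than 1, so the flow is supercritical.

supercritical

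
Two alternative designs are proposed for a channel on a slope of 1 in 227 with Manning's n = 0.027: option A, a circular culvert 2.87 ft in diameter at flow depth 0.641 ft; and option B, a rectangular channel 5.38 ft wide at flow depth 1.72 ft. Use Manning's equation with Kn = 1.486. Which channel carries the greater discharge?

Channel A: For a circular section of diameter D = 2.87 ft at depth y = 0.641 ft, the central angle is θ = 2 arccos(1 − 2y/D) = 1.969 rad. Then A = (D²/8)(θ − sin θ) = 1.078 ft² and P = Dθ/2 = 2.825 ft. Hydraulic radius R = A/P = 1.078/2.825 = 0.3816 ft. Q_A = (1.486/0.027)·1.078·0.3816^(2/3)·√0.004405 = 2.072 ft³/s.
Channel B: Flow area A = b·y = 5.38 × 1.72 = 9.254 ft². Wetted perimeter P = b + 2y = 5.38 + 2×1.72 = 8.82 ft. Hydraulic radius R = A/P = 9.254/8.82 = 1.049 ft. Q_B = (1.486/0.027)·9.254·1.049^(2/3)·√0.004405 = 34.9 ft³/s.
Q_A = 2.072 ft³/s vs Q_B = 34.9 ft³/s, so channel B carries more.

channel B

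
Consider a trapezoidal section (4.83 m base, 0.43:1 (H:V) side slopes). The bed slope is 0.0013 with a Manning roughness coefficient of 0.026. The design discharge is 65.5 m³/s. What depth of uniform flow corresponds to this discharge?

Manning's equation rearranged: A R^(2/3) = nQ / (1·√S) = 0.026 × 65.5 / (√0.0013) = 47.23.
Try y = 3.07 m: A R^(2/3) = 26.26 — too small.
Try y = 5.03 m: A R^(2/3) = 60.02 — too large.
Try y = 4.37 m: A R^(2/3) = 47.22 — matches.

y_n = 4.37 m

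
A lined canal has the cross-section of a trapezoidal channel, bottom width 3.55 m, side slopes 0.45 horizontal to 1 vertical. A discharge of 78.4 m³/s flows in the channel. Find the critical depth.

At critical depth, Q² T / (g A³) = 1, i.e. A³/T = Q²/g = 78.4²/9.81 = 626.6.
Trying y = 3.49 m: A³/T = 852.9 — high.
Trying y = 2.41 m: A³/T = 243.6 — low.
Trying y = 3.19 m: A³/T = 626.5 — ≈ 626.6.

y_c = 3.19 m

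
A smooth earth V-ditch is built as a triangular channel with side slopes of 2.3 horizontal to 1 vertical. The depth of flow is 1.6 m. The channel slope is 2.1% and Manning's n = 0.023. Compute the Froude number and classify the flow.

supercritical

For a triangular section with side slope z = 2.3: A = zy² = 2.3×1.6² = 5.888 m²; P = 2y√(1+z²) = 2×1.6×2.508 = 8.026 m.
Hydraulic radius R = A/P = 5.888/8.026 = 0.7337 m.
V = (1/n) R^(2/3) √S = (1/0.023) × 0.7337^(2/3) × √0.021 = 5.125 m/s. Hydraulic depth D_h = A/T = 5.888/7.36 = 0.8 m.
Froude number Fr = V/√(g·D_h) = 5.125/√(9.81×0.8) = 1.83, which is greater than 1, so the flow is supercritical.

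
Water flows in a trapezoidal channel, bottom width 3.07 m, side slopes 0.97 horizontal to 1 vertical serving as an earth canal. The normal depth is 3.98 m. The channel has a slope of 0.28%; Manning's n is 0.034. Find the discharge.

With bottom width b = 3.07 m and side slope z = 0.97: A = (b + zy)y = (3.07 + 0.97×3.98)×3.98 = 27.58 m²; P = b + 2y√(1+z²) = 3.07 + 2×3.98×1.393 = 14.16 m.
Hydraulic radius R = A/P = 27.58/14.16 = 1.948 m.
Manning's equation: Q = (1/n) A R^(2/3) S^(1/2) = (1/0.034) × 27.58 × 1.948^(2/3) × 0.0028^(1/2) = 67 m³/s.

Q = 67 m³/s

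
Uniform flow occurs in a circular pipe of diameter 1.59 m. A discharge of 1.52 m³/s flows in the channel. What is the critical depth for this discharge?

y_c = 0.619 m

At critical depth, Q² T / (g A³) = 1, i.e. A³/T = Q²/g = 1.52²/9.81 = 0.2355.
At y = 0.53 m: A³/T = 0.1297 — short.
At y = 0.685 m: A³/T = 0.3481 — over.
At y = 0.619 m: A³/T = 0.236 — close enough.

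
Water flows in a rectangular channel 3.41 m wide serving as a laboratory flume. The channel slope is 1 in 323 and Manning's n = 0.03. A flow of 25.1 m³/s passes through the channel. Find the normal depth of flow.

y_n = 3.6 m

Manning's equation rearranged: A R^(2/3) = nQ / (1·√S) = 0.03 × 25.1 / (√0.003096) = 13.53.
Try y = 2.65 m: A R^(2/3) = 9.261 — short.
Try y = 4.43 m: A R^(2/3) = 17.35 — over.
Try y = 3.6 m: A R^(2/3) = 13.53 — ≈ 13.53.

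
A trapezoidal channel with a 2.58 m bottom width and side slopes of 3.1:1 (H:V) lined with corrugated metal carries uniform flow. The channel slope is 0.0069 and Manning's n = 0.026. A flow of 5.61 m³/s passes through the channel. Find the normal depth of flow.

y_n = 0.656 m

Manning's equation rearranged: A R^(2/3) = nQ / (1·√S) = 0.026 × 5.61 / (√0.0069) = 1.756.
At y = 0.749 m: A R^(2/3) = 2.289 — over.
At y = 0.656 m: A R^(2/3) = 1.755 — ≈ 1.756.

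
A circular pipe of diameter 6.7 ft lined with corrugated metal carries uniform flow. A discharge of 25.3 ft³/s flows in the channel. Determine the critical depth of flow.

At critical depth, Q² T / (g A³) = 1, i.e. A³/T = Q²/g = 25.3²/32.2 = 19.88.
Trying y = 0.956 ft: A³/T = 6.26 — low.
Trying y = 1.61 ft: A³/T = 48.37 — high.
Trying y = 1.28 ft: A³/T = 19.72 — matches.

y_c = 1.28 ft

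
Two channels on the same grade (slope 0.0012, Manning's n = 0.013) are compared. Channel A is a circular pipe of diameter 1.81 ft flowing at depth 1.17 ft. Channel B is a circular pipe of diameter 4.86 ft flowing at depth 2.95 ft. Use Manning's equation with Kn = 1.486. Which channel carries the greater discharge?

Channel A: For a circular section of diameter D = 1.81 ft at depth y = 1.17 ft, the central angle is θ = 2 arccos(1 − 2y/D) = 3.736 rad. Then A = (D²/8)(θ − sin θ) = 1.759 ft² and P = Dθ/2 = 3.381 ft. Hydraulic radius R = A/P = 1.759/3.381 = 0.5203 ft. Q_A = (1.486/0.013)·1.759·0.5203^(2/3)·√0.0012 = 4.506 ft³/s.
Channel B: For a circular section of diameter D = 4.86 ft at depth y = 2.95 ft, the central angle is θ = 2 arccos(1 − 2y/D) = 3.573 rad. Then A = (D²/8)(θ − sin θ) = 11.78 ft² and P = Dθ/2 = 8.682 ft. Hydraulic radius R = A/P = 11.78/8.682 = 1.357 ft. Q_B = (1.486/0.013)·11.78·1.357^(2/3)·√0.0012 = 57.19 ft³/s.
Q_A = 4.506 ft³/s vs Q_B = 57.19 ft³/s, so channel B carries more.

channel B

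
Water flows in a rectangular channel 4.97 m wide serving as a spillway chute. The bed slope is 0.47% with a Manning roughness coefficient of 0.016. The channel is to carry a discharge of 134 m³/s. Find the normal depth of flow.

y_n = 4.58 m

Manning's equation rearranged: A R^(2/3) = nQ / (1·√S) = 0.016 × 134 / (√0.0047) = 31.27.
Try y = 3.33 m: A R^(2/3) = 20.94 — short.
Try y = 5.08 m: A R^(2/3) = 35.52 — over.
Try y = 4.58 m: A R^(2/3) = 31.28 — close enough.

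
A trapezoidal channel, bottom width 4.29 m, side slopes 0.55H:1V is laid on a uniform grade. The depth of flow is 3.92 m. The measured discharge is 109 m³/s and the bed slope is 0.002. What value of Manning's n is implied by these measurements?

With bottom width b = 4.29 m and side slope z = 0.55: A = (b + zy)y = (4.29 + 0.55×3.92)×3.92 = 25.27 m²; P = b + 2y√(1+z²) = 4.29 + 2×3.92×1.141 = 13.24 m.
Hydraulic radius R = A/P = 25.27/13.24 = 1.909 m.
Rearranging Manning's equation: n = (1/Q) A R^(2/3) S^(1/2) = (1/109) × 25.27 × 1.909^(2/3) × √0.002 = 0.016.

n = 0.016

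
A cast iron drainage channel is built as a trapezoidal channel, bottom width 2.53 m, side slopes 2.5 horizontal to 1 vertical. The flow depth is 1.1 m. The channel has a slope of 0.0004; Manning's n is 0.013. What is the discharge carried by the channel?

Q = 6.96 m³/s

With bottom width b = 2.53 m and side slope z = 2.5: A = (b + zy)y = (2.53 + 2.5×1.1)×1.1 = 5.808 m²; P = b + 2y√(1+z²) = 2.53 + 2×1.1×2.693 = 8.454 m.
Hydraulic radius R = A/P = 5.808/8.454 = 0.687 m.
Manning's equation: Q = (1/n) A R^(2/3) S^(1/2) = (1/0.013) × 5.808 × 0.687^(2/3) × 0.0004^(1/2) = 6.96 m³/s.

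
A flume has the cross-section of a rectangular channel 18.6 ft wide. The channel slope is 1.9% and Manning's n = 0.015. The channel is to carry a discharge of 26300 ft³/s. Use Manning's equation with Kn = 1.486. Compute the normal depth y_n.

y_n = 28.3 ft

Manning's equation rearranged: A R^(2/3) = nQ / (1.486·√S) = 0.015 × 26300 / (1.486 × √0.019) = 1926.
Try y = 31.2 ft: A R^(2/3) = 2157 — too large.
Try y = 24.4 ft: A R^(2/3) = 1618 — too small.
Try y = 28.3 ft: A R^(2/3) = 1926 — ≈ 1926.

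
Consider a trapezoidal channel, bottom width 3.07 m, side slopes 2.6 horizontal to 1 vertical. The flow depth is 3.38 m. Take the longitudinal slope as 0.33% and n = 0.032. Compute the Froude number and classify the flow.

subcritical

With bottom width b = 3.07 m and side slope z = 2.6: A = (b + zy)y = (3.07 + 2.6×3.38)×3.38 = 40.08 m²; P = b + 2y√(1+z²) = 3.07 + 2×3.38×2.786 = 21.9 m.
Hydraulic radius R = A/P = 40.08/21.9 = 1.83 m.
V = (1/n) R^(2/3) √S = (1/0.032) × 1.83^(2/3) × √0.0033 = 2.686 m/s. Hydraulic depth D_h = A/T = 40.08/20.65 = 1.941 m.
Froude number Fr = V/√(g·D_h) = 2.686/√(9.81×1.941) = 0.615, which is less than 1, so the flow is subcritical.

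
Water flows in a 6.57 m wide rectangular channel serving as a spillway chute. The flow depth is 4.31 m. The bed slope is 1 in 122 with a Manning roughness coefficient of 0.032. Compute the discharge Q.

Q = 121 m³/s

Flow area A = b·y = 6.57 × 4.31 = 28.32 m². Wetted perimeter P = b + 2y = 6.57 + 2×4.31 = 15.19 m.
Hydraulic radius R = A/P = 28.32/15.19 = 1.864 m.
Manning's equation: Q = (1/n) A R^(2/3) S^(1/2) = (1/0.032) × 28.32 × 1.864^(2/3) × 0.008197^(1/2) = 121 m³/s.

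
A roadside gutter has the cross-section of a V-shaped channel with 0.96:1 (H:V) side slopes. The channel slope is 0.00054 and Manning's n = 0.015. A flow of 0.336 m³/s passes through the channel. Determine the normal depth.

y_n = 0.746 m

Manning's equation rearranged: A R^(2/3) = nQ / (1·√S) = 0.015 × 0.336 / (√0.00054) = 0.2169.
Try y = 0.655 m: A R^(2/3) = 0.1532 — too small.
Try y = 0.914 m: A R^(2/3) = 0.3724 — too large.
Try y = 0.746 m: A R^(2/3) = 0.2167 — matches.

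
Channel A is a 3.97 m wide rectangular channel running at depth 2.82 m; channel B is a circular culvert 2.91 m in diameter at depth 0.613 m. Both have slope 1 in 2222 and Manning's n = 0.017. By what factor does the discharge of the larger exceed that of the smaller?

23.7

Channel A: Flow area A = b·y = 3.97 × 2.82 = 11.2 m². Wetted perimeter P = b + 2y = 3.97 + 2×2.82 = 9.61 m. Hydraulic radius R = A/P = 11.2/9.61 = 1.165 m. Q_A = (1/0.017)·11.2·1.165^(2/3)·√0.00045 = 15.47 m³/s.
Channel B: For a circular section of diameter D = 2.91 m at depth y = 0.613 m, the central angle is θ = 2 arccos(1 − 2y/D) = 1.907 rad. Then A = (D²/8)(θ − sin θ) = 1.02 m² and P = Dθ/2 = 2.775 m. Hydraulic radius R = A/P = 1.02/2.775 = 0.3675 m. Q_B = (1/0.017)·1.02·0.3675^(2/3)·√0.00045 = 0.6529 m³/s.
The larger discharge is 15.47 m³/s and the smaller is 0.6529 m³/s; the ratio is 23.7.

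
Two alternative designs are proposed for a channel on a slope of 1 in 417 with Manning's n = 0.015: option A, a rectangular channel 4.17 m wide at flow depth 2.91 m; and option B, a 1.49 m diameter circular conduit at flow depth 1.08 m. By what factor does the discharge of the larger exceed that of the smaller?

17.5

Channel A: Flow area A = b·y = 4.17 × 2.91 = 12.13 m². Wetted perimeter P = b + 2y = 4.17 + 2×2.91 = 9.99 m. Hydraulic radius R = A/P = 12.13/9.99 = 1.215 m. Q_A = (1/0.015)·12.13·1.215^(2/3)·√0.002398 = 45.1 m³/s.
Channel B: For a circular section of diameter D = 1.49 m at depth y = 1.08 m, the central angle is θ = 2 arccos(1 − 2y/D) = 4.074 rad. Then A = (D²/8)(θ − sin θ) = 1.354 m² and P = Dθ/2 = 3.035 m. Hydraulic radius R = A/P = 1.354/3.035 = 0.4459 m. Q_B = (1/0.015)·1.354·0.4459^(2/3)·√0.002398 = 2.579 m³/s.
The larger discharge is 45.1 m³/s and the smaller is 2.579 m³/s; the ratio is 17.5.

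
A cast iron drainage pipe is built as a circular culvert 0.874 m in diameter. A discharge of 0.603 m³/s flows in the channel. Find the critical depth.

y_c = 0.458 m

At critical depth, Q² T / (g A³) = 1, i.e. A³/T = Q²/g = 0.603²/9.81 = 0.03707.
Try y = 0.534 m: A³/T = 0.06647 — high.
Try y = 0.338 m: A³/T = 0.01154 — low.
Try y = 0.458 m: A³/T = 0.03695 — matches.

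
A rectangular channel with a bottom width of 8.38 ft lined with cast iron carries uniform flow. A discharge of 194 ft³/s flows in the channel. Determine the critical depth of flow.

For a rectangular channel, critical depth y_c = (q²/g)^(1/3) where q = Q/b = 194/8.38 = 23.15 ft²/s.
So y_c = (23.15²/32.2)^(1/3) = 2.55 ft.

y_c = 2.55 ft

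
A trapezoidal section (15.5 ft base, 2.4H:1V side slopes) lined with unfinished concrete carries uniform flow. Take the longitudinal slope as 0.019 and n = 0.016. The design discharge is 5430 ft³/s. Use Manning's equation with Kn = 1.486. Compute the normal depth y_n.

Manning's equation rearranged: A R^(2/3) = nQ / (1.486·√S) = 0.016 × 5430 / (1.486 × √0.019) = 424.2.
At y = 6.59 ft: A R^(2/3) = 532.7 — too large.
At y = 5.3 ft: A R^(2/3) = 343 — too small.
At y = 5.89 ft: A R^(2/3) = 423.9 — ≈ 424.2.

y_n = 5.89 ft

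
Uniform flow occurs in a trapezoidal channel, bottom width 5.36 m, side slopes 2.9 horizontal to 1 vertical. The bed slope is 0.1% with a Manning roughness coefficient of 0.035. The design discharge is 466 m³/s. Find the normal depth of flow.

y_n = 7.54 m

Manning's equation rearranged: A R^(2/3) = nQ / (1·√S) = 0.035 × 466 / (√0.001) = 515.8.
Trying y = 6.12 m: A R^(2/3) = 313.2 — low.
Trying y = 8.92 m: A R^(2/3) = 774.5 — high.
Trying y = 7.54 m: A R^(2/3) = 515.3 — ≈ 515.8.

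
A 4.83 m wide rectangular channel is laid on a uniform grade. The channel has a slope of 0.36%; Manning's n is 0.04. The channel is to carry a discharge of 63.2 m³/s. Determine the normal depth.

y_n = 6.06 m

Manning's equation rearranged: A R^(2/3) = nQ / (1·√S) = 0.04 × 63.2 / (√0.0036) = 42.13.
Try y = 4.41 m: A R^(2/3) = 28.66 — too small.
Try y = 7.1 m: A R^(2/3) = 50.78 — too large.
Try y = 6.06 m: A R^(2/3) = 42.13 — close enough.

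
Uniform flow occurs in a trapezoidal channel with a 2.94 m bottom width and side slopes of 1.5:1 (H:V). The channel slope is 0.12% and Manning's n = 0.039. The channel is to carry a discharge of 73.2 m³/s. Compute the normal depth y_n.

y_n = 4.68 m

Manning's equation rearranged: A R^(2/3) = nQ / (1·√S) = 0.039 × 73.2 / (√0.0012) = 82.41.
At y = 5.56 m: A R^(2/3) = 122.5 — over.
At y = 4.02 m: A R^(2/3) = 58.54 — short.
At y = 4.68 m: A R^(2/3) = 82.45 — matches.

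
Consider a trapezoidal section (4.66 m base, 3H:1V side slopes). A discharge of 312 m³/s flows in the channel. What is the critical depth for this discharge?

y_c = 3.96 m

At critical depth, Q² T / (g A³) = 1, i.e. A³/T = Q²/g = 312²/9.81 = 9923.
Try y = 2.93 m: A³/T = 2752 — short.
Try y = 4.95 m: A³/T = 26210 — over.
Try y = 3.96 m: A³/T = 9887 — matches.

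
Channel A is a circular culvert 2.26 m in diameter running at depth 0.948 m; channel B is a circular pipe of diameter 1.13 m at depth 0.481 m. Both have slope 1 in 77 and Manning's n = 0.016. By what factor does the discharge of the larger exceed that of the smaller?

Channel A: For a circular section of diameter D = 2.26 m at depth y = 0.948 m, the central angle is θ = 2 arccos(1 − 2y/D) = 2.818 rad. Then A = (D²/8)(θ − sin θ) = 1.596 m² and P = Dθ/2 = 3.184 m. Hydraulic radius R = A/P = 1.596/3.184 = 0.5013 m. Q_A = (1/0.016)·1.596·0.5013^(2/3)·√0.01299 = 7.174 m³/s.
Channel B: For a circular section of diameter D = 1.13 m at depth y = 0.481 m, the central angle is θ = 2 arccos(1 − 2y/D) = 2.843 rad. Then A = (D²/8)(θ − sin θ) = 0.4069 m² and P = Dθ/2 = 1.606 m. Hydraulic radius R = A/P = 0.4069/1.606 = 0.2533 m. Q_B = (1/0.016)·0.4069·0.2533^(2/3)·√0.01299 = 1.16 m³/s.
The larger discharge is 7.174 m³/s and the smaller is 1.16 m³/s; the ratio is 6.18.

6.18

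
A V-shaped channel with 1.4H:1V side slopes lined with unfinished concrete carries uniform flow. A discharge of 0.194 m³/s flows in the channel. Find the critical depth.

At critical depth, Q² T / (g A³) = 1, i.e. A³/T = Q²/g = 0.194²/9.81 = 0.003836.
Try y = 0.42 m: A³/T = 0.01281 — high.
Try y = 0.229 m: A³/T = 0.0006172 — low.
Try y = 0.33 m: A³/T = 0.003835 — ≈ 0.003836.

y_c = 0.33 m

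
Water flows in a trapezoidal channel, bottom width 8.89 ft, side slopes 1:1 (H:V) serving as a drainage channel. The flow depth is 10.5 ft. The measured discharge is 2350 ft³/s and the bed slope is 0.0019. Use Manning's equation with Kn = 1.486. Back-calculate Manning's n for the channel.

With bottom width b = 8.89 ft and side slope z = 1: A = (b + zy)y = (8.89 + 1×10.5)×10.5 = 203.6 ft²; P = b + 2y√(1+z²) = 8.89 + 2×10.5×1.414 = 38.59 ft.
Hydraulic radius R = A/P = 203.6/38.59 = 5.276 ft.
Rearranging Manning's equation: n = (1.486/Q) A R^(2/3) S^(1/2) = (1.486/2350) × 203.6 × 5.276^(2/3) × √0.0019 = 0.017.

n = 0.017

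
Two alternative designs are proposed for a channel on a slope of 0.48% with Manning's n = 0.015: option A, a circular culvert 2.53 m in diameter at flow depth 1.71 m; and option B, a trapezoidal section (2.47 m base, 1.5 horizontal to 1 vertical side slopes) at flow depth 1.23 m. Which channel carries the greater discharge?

Channel A: For a circular section of diameter D = 2.53 m at depth y = 1.71 m, the central angle is θ = 2 arccos(1 − 2y/D) = 3.861 rad. Then A = (D²/8)(θ − sin θ) = 3.616 m² and P = Dθ/2 = 4.884 m. Hydraulic radius R = A/P = 3.616/4.884 = 0.7404 m. Q_A = (1/0.015)·3.616·0.7404^(2/3)·√0.0048 = 13.67 m³/s.
Channel B: With bottom width b = 2.47 m and side slope z = 1.5: A = (b + zy)y = (2.47 + 1.5×1.23)×1.23 = 5.307 m²; P = b + 2y√(1+z²) = 2.47 + 2×1.23×1.803 = 6.905 m. Hydraulic radius R = A/P = 5.307/6.905 = 0.7687 m. Q_B = (1/0.015)·5.307·0.7687^(2/3)·√0.0048 = 20.57 m³/s.
Q_A = 13.67 m³/s vs Q_B = 20.57 m³/s, so channel B carries more.

channel B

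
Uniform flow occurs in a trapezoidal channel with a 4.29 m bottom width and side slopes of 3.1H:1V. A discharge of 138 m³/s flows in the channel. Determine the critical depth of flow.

y_c = 2.71 m

At critical depth, Q² T / (g A³) = 1, i.e. A³/T = Q²/g = 138²/9.81 = 1941.
At y = 2.18 m: A³/T = 784.6 — short.
At y = 2.71 m: A³/T = 1929 — matches.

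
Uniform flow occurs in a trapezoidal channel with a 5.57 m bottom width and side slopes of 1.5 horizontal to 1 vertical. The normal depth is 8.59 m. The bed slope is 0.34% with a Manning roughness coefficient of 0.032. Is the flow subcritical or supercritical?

With bottom width b = 5.57 m and side slope z = 1.5: A = (b + zy)y = (5.57 + 1.5×8.59)×8.59 = 158.5 m²; P = b + 2y√(1+z²) = 5.57 + 2×8.59×1.803 = 36.54 m.
Hydraulic radius R = A/P = 158.5/36.54 = 4.338 m.
V = (1/n) R^(2/3) √S = (1/0.032) × 4.338^(2/3) × √0.0034 = 4.847 m/s. Hydraulic depth D_h = A/T = 158.5/31.34 = 5.058 m.
Froude number Fr = V/√(g·D_h) = 4.847/√(9.81×5.058) = 0.688, which is less than 1, so the flow is subcritical.

subcritical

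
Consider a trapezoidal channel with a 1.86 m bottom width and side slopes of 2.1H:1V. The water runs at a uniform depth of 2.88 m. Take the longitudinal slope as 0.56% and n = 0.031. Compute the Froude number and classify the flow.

subcritical

With bottom width b = 1.86 m and side slope z = 2.1: A = (b + zy)y = (1.86 + 2.1×2.88)×2.88 = 22.78 m²; P = b + 2y√(1+z²) = 1.86 + 2×2.88×2.326 = 15.26 m.
Hydraulic radius R = A/P = 22.78/15.26 = 1.493 m.
V = (1/n) R^(2/3) √S = (1/0.031) × 1.493^(2/3) × √0.0056 = 3.153 m/s. Hydraulic depth D_h = A/T = 22.78/13.96 = 1.632 m.
Froude number Fr = V/√(g·D_h) = 3.153/√(9.81×1.632) = 0.788, which is less than 1, so the flow is subcritical.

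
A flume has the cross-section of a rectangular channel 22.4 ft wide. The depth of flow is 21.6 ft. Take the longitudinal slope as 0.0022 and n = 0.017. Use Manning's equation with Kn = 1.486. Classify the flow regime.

Flow area A = b·y = 22.4 × 21.6 = 483.8 ft². Wetted perimeter P = b + 2y = 22.4 + 2×21.6 = 65.6 ft.
Hydraulic radius R = A/P = 483.8/65.6 = 7.376 ft.
V = (1.486/n) R^(2/3) √S = (1.486/0.017) × 7.376^(2/3) × √0.0022 = 15.54 ft/s. Hydraulic depth D_h = A/T = 483.8/22.4 = 21.6 ft.
Froude number Fr = V/√(g·D_h) = 15.54/√(32.2×21.6) = 0.589, which is less than 1, so the flow is subcritical.

subcritical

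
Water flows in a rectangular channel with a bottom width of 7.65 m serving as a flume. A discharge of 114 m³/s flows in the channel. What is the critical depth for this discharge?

For a rectangular channel, critical depth y_c = (q²/g)^(1/3) where q = Q/b = 114/7.65 = 14.9 m²/s.
So y_c = (14.9²/9.81)^(1/3) = 2.83 m.

y_c = 2.83 m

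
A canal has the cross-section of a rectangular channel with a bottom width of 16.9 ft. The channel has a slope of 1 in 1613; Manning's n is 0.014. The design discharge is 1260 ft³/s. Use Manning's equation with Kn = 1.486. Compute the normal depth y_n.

y_n = 10.2 ft

Manning's equation rearranged: A R^(2/3) = nQ / (1.486·√S) = 0.014 × 1260 / (1.486 × √0.00062) = 476.8.
Try y = 12.7 ft: A R^(2/3) = 633.8 — over.
Try y = 8.06 ft: A R^(2/3) = 350.4 — short.
Try y = 10.2 ft: A R^(2/3) = 478.3 — ≈ 476.8.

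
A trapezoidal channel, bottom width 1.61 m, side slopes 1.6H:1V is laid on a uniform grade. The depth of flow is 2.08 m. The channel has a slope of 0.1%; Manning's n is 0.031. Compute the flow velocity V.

With bottom width b = 1.61 m and side slope z = 1.6: A = (b + zy)y = (1.61 + 1.6×2.08)×2.08 = 10.27 m²; P = b + 2y√(1+z²) = 1.61 + 2×2.08×1.887 = 9.459 m.
Hydraulic radius R = A/P = 10.27/9.459 = 1.086 m.
From Manning's equation, V = (1/n) R^(2/3) S^(1/2) = (1/0.031) × 1.086^(2/3) × 0.001^(1/2) = 1.08 m/s.

V = 1.08 m/s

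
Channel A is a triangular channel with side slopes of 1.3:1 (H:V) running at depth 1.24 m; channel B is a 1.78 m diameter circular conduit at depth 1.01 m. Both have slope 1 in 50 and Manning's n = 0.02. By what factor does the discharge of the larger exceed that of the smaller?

Channel A: For a triangular section with side slope z = 1.3: A = zy² = 1.3×1.24² = 1.999 m²; P = 2y√(1+z²) = 2×1.24×1.64 = 4.068 m. Hydraulic radius R = A/P = 1.999/4.068 = 0.4914 m. Q_A = (1/0.02)·1.999·0.4914^(2/3)·√0.02 = 8.802 m³/s.
Channel B: For a circular section of diameter D = 1.78 m at depth y = 1.01 m, the central angle is θ = 2 arccos(1 − 2y/D) = 3.412 rad. Then A = (D²/8)(θ − sin θ) = 1.457 m² and P = Dθ/2 = 3.037 m. Hydraulic radius R = A/P = 1.457/3.037 = 0.4798 m. Q_B = (1/0.02)·1.457·0.4798^(2/3)·√0.02 = 6.315 m³/s.
The larger discharge is 8.802 m³/s and the smaller is 6.315 m³/s; the ratio is 1.39.

1.39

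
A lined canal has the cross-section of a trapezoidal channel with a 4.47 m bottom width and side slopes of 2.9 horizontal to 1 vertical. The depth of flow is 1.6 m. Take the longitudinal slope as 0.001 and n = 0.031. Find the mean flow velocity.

With bottom width b = 4.47 m and side slope z = 2.9: A = (b + zy)y = (4.47 + 2.9×1.6)×1.6 = 14.58 m²; P = b + 2y√(1+z²) = 4.47 + 2×1.6×3.068 = 14.29 m.
Hydraulic radius R = A/P = 14.58/14.29 = 1.02 m.
From Manning's equation, V = (1/n) R^(2/3) S^(1/2) = (1/0.031) × 1.02^(2/3) × 0.001^(1/2) = 1.03 m/s.

V = 1.03 m/s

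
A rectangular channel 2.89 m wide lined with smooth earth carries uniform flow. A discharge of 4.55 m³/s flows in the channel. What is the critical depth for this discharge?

For a rectangular channel, critical depth y_c = (q²/g)^(1/3) where q = Q/b = 4.55/2.89 = 1.574 m²/s.
So y_c = (1.574²/9.81)^(1/3) = 0.632 m.

y_c = 0.632 m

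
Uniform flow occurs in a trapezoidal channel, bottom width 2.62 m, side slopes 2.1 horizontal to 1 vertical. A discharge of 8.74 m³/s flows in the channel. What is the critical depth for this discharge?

y_c = 0.83 m

At critical depth, Q² T / (g A³) = 1, i.e. A³/T = Q²/g = 8.74²/9.81 = 7.787.
At y = 0.739 m: A³/T = 5.12 — low.
At y = 0.97 m: A³/T = 13.77 — high.
At y = 0.83 m: A³/T = 7.777 — close enough.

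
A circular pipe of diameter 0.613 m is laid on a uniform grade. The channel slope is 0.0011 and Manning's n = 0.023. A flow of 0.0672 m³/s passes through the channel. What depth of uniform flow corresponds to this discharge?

Manning's equation rearranged: A R^(2/3) = nQ / (1·√S) = 0.023 × 0.0672 / (√0.0011) = 0.0466.
At y = 0.267 m: A R^(2/3) = 0.03322 — low.
At y = 0.325 m: A R^(2/3) = 0.04662 — ≈ 0.0466.

y_n = 0.325 m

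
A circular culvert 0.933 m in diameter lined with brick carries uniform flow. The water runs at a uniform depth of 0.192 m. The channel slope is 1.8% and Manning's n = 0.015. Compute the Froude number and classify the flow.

supercritical

For a circular section of diameter D = 0.933 m at depth y = 0.192 m, the central angle is θ = 2 arccos(1 − 2y/D) = 1.883 rad. Then A = (D²/8)(θ − sin θ) = 0.1014 m² and P = Dθ/2 = 0.8786 m.
Hydraulic radius R = A/P = 0.1014/0.8786 = 0.1154 m.
V = (1/n) R^(2/3) √S = (1/0.015) × 0.1154^(2/3) × √0.018 = 2.12 m/s. Hydraulic depth D_h = A/T = 0.1014/0.7544 = 0.1344 m.
Froude number Fr = V/√(g·D_h) = 2.12/√(9.81×0.1344) = 1.85, which is greater than 1, so the flow is supercritical.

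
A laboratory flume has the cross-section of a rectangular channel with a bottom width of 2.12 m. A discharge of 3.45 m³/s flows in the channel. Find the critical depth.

For a rectangular channel, critical depth y_c = (q²/g)^(1/3) where q = Q/b = 3.45/2.12 = 1.627 m²/s.
So y_c = (1.627²/9.81)^(1/3) = 0.646 m.

y_c = 0.646 m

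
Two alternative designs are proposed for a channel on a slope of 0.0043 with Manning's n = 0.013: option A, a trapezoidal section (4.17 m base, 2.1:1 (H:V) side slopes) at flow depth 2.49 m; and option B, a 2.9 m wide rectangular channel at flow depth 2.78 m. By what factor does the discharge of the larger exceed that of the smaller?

Channel A: With bottom width b = 4.17 m and side slope z = 2.1: A = (b + zy)y = (4.17 + 2.1×2.49)×2.49 = 23.4 m²; P = b + 2y√(1+z²) = 4.17 + 2×2.49×2.326 = 15.75 m. Hydraulic radius R = A/P = 23.4/15.75 = 1.486 m. Q_A = (1/0.013)·23.4·1.486^(2/3)·√0.0043 = 153.7 m³/s.
Channel B: Flow area A = b·y = 2.9 × 2.78 = 8.062 m². Wetted perimeter P = b + 2y = 2.9 + 2×2.78 = 8.46 m. Hydraulic radius R = A/P = 8.062/8.46 = 0.953 m. Q_B = (1/0.013)·8.062·0.953^(2/3)·√0.0043 = 39.38 m³/s.
The larger discharge is 153.7 m³/s and the smaller is 39.38 m³/s; the ratio is 3.9.

3.9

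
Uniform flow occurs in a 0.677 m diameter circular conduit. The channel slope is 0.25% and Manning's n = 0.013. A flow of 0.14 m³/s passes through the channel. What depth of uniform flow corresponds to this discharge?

y_n = 0.268 m

Manning's equation rearranged: A R^(2/3) = nQ / (1·√S) = 0.013 × 0.14 / (√0.0025) = 0.0364.
Try y = 0.314 m: A R^(2/3) = 0.04838 — over.
Try y = 0.208 m: A R^(2/3) = 0.02259 — short.
Try y = 0.268 m: A R^(2/3) = 0.03642 — matches.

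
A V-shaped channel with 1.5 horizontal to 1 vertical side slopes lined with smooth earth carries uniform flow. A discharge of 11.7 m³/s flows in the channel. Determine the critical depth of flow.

y_c = 1.65 m

At critical depth, Q² T / (g A³) = 1, i.e. A³/T = Q²/g = 11.7²/9.81 = 13.95.
At y = 1.95 m: A³/T = 31.72 — too large.
At y = 1.24 m: A³/T = 3.298 — too small.
At y = 1.65 m: A³/T = 13.76 — close enough.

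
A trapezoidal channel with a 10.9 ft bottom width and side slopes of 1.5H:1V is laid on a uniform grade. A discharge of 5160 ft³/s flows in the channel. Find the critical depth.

At critical depth, Q² T / (g A³) = 1, i.e. A³/T = Q²/g = 5160²/32.2 = 826900.
At y = 13.3 ft: A³/T = 1360000 — high.
At y = 11.8 ft: A³/T = 830200 — matches.

y_c = 11.8 ft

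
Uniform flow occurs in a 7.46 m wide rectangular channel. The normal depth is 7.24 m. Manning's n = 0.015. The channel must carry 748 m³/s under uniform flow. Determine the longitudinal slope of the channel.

Flow area A = b·y = 7.46 × 7.24 = 54.01 m². Wetted perimeter P = b + 2y = 7.46 + 2×7.24 = 21.94 m.
Hydraulic radius R = A/P = 54.01/21.94 = 2.462 m.
From Manning's equation, S = [nQ / (1 A R^(2/3))]² = [0.015 × 748 / (1 × 54.01 × 2.462^(2/3))]² = 0.013.

S = 0.013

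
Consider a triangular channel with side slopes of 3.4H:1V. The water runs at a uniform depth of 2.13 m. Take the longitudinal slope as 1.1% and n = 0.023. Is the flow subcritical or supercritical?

For a triangular section with side slope z = 3.4: A = zy² = 3.4×2.13² = 15.43 m²; P = 2y√(1+z²) = 2×2.13×3.544 = 15.1 m.
Hydraulic radius R = A/P = 15.43/15.1 = 1.022 m.
V = (1/n) R^(2/3) √S = (1/0.023) × 1.022^(2/3) × √0.011 = 4.626 m/s. Hydraulic depth D_h = A/T = 15.43/14.48 = 1.065 m.
Froude number Fr = V/√(g·D_h) = 4.626/√(9.81×1.065) = 1.43, which is greater than 1, so the flow is supercritical.

supercritical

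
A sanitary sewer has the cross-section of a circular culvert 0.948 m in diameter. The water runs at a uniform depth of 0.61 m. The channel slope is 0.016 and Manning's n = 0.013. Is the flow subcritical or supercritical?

supercritical

For a circular section of diameter D = 0.948 m at depth y = 0.61 m, the central angle is θ = 2 arccos(1 − 2y/D) = 3.724 rad. Then A = (D²/8)(θ − sin θ) = 0.4801 m² and P = Dθ/2 = 1.765 m.
Hydraulic radius R = A/P = 0.4801/1.765 = 0.272 m.
V = (1/n) R^(2/3) √S = (1/0.013) × 0.272^(2/3) × √0.016 = 4.085 m/s. Hydraulic depth D_h = A/T = 0.4801/0.9081 = 0.5286 m.
Froude number Fr = V/√(g·D_h) = 4.085/√(9.81×0.5286) = 1.79, which is greater than 1, so the flow is supercritical.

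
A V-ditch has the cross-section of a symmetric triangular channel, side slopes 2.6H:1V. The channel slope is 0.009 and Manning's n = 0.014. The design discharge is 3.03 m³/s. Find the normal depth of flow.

Manning's equation rearranged: A R^(2/3) = nQ / (1·√S) = 0.014 × 3.03 / (√0.009) = 0.4471.
At y = 0.441 m: A R^(2/3) = 0.1763 — short.
At y = 0.735 m: A R^(2/3) = 0.6883 — over.
At y = 0.625 m: A R^(2/3) = 0.4467 — close enough.

y_n = 0.625 m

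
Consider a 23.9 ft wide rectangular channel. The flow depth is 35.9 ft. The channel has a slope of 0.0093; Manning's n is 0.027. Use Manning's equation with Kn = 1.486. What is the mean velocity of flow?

Flow area A = b·y = 23.9 × 35.9 = 858 ft². Wetted perimeter P = b + 2y = 23.9 + 2×35.9 = 95.7 ft.
Hydraulic radius R = A/P = 858/95.7 = 8.966 ft.
From Manning's equation, V = (1.486/n) R^(2/3) S^(1/2) = (1.486/0.027) × 8.966^(2/3) × 0.0093^(1/2) = 22.9 ft/s.

V = 22.9 ft/s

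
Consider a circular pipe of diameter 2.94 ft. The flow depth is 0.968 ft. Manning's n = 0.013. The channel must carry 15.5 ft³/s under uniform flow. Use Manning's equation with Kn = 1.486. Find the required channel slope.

S = 0.011

For a circular section of diameter D = 2.94 ft at depth y = 0.968 ft, the central angle is θ = 2 arccos(1 − 2y/D) = 2.445 rad. Then A = (D²/8)(θ − sin θ) = 1.948 ft² and P = Dθ/2 = 3.594 ft.
Hydraulic radius R = A/P = 1.948/3.594 = 0.542 ft.
From Manning's equation, S = [nQ / (1.486 A R^(2/3))]² = [0.013 × 15.5 / (1.486 × 1.948 × 0.542^(2/3))]² = 0.011.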